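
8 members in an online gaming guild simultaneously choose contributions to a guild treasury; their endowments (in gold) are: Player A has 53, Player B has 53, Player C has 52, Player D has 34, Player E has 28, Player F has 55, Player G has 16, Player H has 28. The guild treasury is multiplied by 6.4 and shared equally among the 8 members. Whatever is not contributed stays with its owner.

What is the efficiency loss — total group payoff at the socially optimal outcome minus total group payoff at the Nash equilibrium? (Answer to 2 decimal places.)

The private return per contributed unit is 6.4/8 = 0.8000 < 1 for every player regardless of endowment, so the Nash equilibrium is zero contribution and the group total is Σ E_j = 53 + 53 + 52 + 34 + 28 + 55 + 16 + 28 = 319.
Each contributed unit returns 6.400 to the group, so the social optimum is full contribution by everyone: group total = 6.400 × 319 = 2041.60.
Efficiency loss = (6.400 − 1) × 319 = 1722.60.

1722.60 gold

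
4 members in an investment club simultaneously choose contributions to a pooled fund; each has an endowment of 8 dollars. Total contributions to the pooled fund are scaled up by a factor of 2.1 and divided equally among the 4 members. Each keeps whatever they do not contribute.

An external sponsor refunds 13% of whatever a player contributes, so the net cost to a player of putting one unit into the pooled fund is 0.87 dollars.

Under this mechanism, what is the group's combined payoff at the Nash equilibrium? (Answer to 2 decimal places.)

32.00 dollars

With the mechanism, a contributed unit returns (2.1/4) / 0.87 = 0.6034 per unit of net cost — still below 1 — so contributing 0 remains dominant for every player.
Everyone keeps their endowment and the group total is 4 × 8 = 32.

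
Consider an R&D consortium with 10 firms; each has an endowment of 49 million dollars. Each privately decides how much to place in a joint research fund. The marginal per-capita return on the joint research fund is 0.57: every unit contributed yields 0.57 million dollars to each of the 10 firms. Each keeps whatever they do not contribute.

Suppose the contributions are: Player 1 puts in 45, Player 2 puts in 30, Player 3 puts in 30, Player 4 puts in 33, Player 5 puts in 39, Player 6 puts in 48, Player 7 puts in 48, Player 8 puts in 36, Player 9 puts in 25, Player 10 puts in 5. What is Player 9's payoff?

217.23 million dollars

Total contributed: 45 + 30 + 30 + 33 + 39 + 48 + 48 + 36 + 25 + 5 = 339.
Each receives 0.57 × 339 = 193.23 from the joint research fund.
Player 9 keeps 49 − 25 = 24, so Player 9's payoff is 24 + 193.23 = 217.23.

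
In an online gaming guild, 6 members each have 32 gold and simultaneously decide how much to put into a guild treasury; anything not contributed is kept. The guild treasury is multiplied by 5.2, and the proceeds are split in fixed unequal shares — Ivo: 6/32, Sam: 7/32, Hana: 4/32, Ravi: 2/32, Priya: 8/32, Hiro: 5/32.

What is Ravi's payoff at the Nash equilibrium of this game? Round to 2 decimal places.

52.80 gold

Player j's private return per contributed unit is 5.2 × (j's share). Contributing is weakly dominant for j when that share is at least 1/5.2 = 0.1923, and contributing 0 is dominant otherwise.
The shares above 0.1923 belong to Sam and Priya, contributing 32 each; the remaining 4 contribute 0. Total contributed: 64.
Ravi keeps 32 and receives 5.2 × 64 × 2/32 = 20.80 from the guild treasury, for a payoff of 52.80.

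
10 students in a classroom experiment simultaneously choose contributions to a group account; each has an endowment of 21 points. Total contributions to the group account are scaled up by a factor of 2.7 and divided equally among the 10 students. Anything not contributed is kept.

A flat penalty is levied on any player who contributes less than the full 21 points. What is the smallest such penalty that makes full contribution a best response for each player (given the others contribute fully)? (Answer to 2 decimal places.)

15.33 points

Given the others contribute fully, the best deviation is to contribute 0 (any partial contribution still incurs the fine and gives up units whose private return 0.2700 is below 1).
Deviating from 21 to 0 saves 21 points but forfeits the deviator's share of the drop in the group account: 2.7/10 × 21 = 5.67.
So the deviation gain is 21 − 5.67 = 15.33, and the fine must be at least 15.33 points to wipe it out.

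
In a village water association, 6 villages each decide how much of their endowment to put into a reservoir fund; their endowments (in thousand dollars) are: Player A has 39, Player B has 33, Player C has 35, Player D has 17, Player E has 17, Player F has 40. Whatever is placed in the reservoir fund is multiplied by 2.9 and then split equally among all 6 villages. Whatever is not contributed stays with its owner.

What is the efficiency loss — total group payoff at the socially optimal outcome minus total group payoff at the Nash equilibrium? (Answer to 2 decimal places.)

The private return per contributed unit is 2.9/6 = 0.4833 < 1 for every player regardless of endowment, so the Nash equilibrium is zero contribution and the group total is Σ E_j = 39 + 33 + 35 + 17 + 17 + 40 = 181.
Each contributed unit returns 2.900 to the group, so the social optimum is full contribution by everyone: group total = 2.900 × 181 = 524.90.
Efficiency loss = (2.900 − 1) × 181 = 343.90.

343.90 thousand dollars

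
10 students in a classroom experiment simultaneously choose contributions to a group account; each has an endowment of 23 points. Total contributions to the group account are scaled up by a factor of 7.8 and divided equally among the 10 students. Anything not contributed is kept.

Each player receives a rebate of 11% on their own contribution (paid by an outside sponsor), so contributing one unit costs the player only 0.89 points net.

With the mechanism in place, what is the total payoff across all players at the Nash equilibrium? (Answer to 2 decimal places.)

230.00 points

Even with the mechanism, each unit contributed returns only (7.8/10) / 0.89 = 0.8764 per unit of net cost, so contributing nothing is still dominant.
At the Nash equilibrium no one contributes; group total payoff = 10 × 23 = 230.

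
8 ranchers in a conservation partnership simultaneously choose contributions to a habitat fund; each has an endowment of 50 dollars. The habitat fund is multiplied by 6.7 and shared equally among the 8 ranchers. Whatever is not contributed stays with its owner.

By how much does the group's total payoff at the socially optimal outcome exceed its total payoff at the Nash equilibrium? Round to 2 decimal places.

2280.00 dollars

Each contributed unit returns 6.7/8 = 0.8375 to its contributor — below 1 — so contributing 0 is dominant for every player. At the Nash equilibrium everyone keeps their 50, and the group total is 8 × 50 = 400.
Each contributed unit returns 6.700 to the group as a whole (0.8375 to each of 8 players), which exceeds 1, so the social optimum is full contribution: group total = 6.700 × 400 = 2680.00.
Efficiency loss = 2680.00 − 400 = 2280.00.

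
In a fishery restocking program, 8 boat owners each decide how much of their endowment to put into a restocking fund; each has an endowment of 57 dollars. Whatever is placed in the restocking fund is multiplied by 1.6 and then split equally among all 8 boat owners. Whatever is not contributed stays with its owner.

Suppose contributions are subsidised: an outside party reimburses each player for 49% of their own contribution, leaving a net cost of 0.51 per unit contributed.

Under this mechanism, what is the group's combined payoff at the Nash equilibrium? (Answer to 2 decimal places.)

With the mechanism, a contributed unit returns (1.6/8) / 0.51 = 0.3922 per unit of net cost — still below 1 — so contributing 0 remains dominant for every player.
At the Nash equilibrium no one contributes; group total payoff = 8 × 57 = 456.

456.00 dollars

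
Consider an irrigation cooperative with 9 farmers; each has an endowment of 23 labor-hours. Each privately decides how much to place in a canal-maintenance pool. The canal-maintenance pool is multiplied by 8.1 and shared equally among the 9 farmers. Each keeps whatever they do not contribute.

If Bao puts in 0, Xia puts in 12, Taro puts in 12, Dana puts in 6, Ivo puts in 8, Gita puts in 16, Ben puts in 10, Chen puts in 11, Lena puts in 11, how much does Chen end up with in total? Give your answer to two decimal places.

89.40 labor-hours

Total contributed: 0 + 12 + 12 + 6 + 8 + 16 + 10 + 11 + 11 = 86.
Each receives 8.1 × 86 / 9 = 77.40 from the canal-maintenance pool.
Chen keeps 23 − 11 = 12, so Chen's payoff is 12 + 77.40 = 89.40.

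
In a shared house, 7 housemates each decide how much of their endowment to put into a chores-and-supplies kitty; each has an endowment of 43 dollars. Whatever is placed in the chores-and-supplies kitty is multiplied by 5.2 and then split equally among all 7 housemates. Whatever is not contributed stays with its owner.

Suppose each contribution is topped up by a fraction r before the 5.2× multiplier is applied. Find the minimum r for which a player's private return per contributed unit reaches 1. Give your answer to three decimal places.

0.346

With matching at rate r, one contributed unit becomes (1 + r) in the chores-and-supplies kitty and returns 5.2 × (1 + r) / 7 to the contributor.
Setting this equal to 1: 1 + r = 7/5.2 = 1.3462.
So the minimum matching rate is r = 1.3462 − 1 = 0.346.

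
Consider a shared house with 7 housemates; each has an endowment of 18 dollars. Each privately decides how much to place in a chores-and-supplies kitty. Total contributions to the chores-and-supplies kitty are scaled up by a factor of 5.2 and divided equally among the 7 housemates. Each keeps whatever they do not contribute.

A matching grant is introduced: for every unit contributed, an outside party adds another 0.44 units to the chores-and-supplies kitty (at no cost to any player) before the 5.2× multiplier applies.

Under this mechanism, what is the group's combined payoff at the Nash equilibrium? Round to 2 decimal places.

943.49 dollars

With the mechanism, a contributed unit returns 5.2 × 1.44 / 7 = 1.0697 per unit of net cost to the contributor — now above 1 — so contributing fully is weakly dominant for every player.
So the Nash equilibrium is full contribution by all 7; the group earns 5.2 × 1.44 × 126 = 943.49.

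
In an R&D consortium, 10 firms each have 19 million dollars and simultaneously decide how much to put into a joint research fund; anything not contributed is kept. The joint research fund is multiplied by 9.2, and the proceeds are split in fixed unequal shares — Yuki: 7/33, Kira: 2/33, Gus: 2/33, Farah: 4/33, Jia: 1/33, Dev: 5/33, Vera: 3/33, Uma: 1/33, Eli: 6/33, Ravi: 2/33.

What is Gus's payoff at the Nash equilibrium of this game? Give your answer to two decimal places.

Each unit j contributes comes back to j as 9.2 × (j's share), so j prefers to contribute only if that share exceeds 1/9.2 = 0.1087; otherwise keeping the unit dominates.
Yuki, Farah, Dev and Eli clear that bar, contributing 19 each; the remaining 6 contribute 0. Total contributed: 76.
Gus keeps 19 and receives 9.2 × 76 × 2/33 = 42.38 from the joint research fund, for a payoff of 61.38.

61.38 million dollars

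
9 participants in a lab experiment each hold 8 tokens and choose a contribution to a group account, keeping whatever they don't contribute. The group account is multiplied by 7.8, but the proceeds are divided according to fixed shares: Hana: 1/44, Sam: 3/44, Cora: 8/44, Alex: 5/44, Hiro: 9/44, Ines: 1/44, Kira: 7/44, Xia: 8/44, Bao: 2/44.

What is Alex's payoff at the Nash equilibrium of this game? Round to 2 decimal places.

36.36 tokens

A player with share s gets back 7.8·s per unit contributed, so full contribution is dominant for anyone with s > 1/7.8 = 0.1282 and zero contribution is dominant for anyone below.
Cora, Hiro, Kira and Xia clear that bar, contributing 8 each; the remaining 5 contribute 0. Total contributed: 32.
Alex keeps 8 and receives 7.8 × 32 × 5/44 = 28.36 from the group account, for a payoff of 36.36.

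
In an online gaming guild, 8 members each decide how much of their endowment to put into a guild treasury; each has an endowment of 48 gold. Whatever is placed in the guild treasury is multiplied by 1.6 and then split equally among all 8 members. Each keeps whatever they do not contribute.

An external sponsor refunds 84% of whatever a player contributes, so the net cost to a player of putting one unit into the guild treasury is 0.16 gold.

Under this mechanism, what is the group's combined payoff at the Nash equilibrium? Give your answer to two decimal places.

936.96 gold

Under the mechanism each unit contributed yields (1.6/8) / 0.16 = 1.2500 back to its contributor per unit of net cost, which exceeds 1, making full contribution the dominant choice for everyone.
At the Nash equilibrium everyone contributes 48. Group total payoff = 8 × (48 × 0.84 + 1.6 × 48) = 936.96.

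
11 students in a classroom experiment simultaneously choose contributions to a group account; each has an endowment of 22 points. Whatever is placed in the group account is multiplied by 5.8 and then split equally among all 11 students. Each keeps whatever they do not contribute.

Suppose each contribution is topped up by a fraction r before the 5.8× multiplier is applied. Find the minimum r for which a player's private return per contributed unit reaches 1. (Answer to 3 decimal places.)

0.897

With matching at rate r, one contributed unit becomes (1 + r) in the group account and returns 5.8 × (1 + r) / 11 to the contributor.
Setting this equal to 1: 1 + r = 11/5.8 = 1.8966.
So the minimum matching rate is r = 1.8966 − 1 = 0.897.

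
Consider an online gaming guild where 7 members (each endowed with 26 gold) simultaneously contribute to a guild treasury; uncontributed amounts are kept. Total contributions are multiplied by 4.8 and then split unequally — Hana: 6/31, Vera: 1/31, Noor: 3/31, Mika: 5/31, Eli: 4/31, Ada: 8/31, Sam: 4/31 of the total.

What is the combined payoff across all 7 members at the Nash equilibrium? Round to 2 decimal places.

For player j, contributing a unit is worthwhile iff 4.8 × (j's share) ≥ 1, i.e. iff j's share is at least 0.2083.
The only share above 0.2083 is Ada's 8/31, contributing 26; the remaining 6 contribute 0. Total contributed: 26.
The guild treasury pays out 4.8 × 26 = 124.80 in total (split across the unequal shares, but the aggregate is all that matters for the group sum).
The 6 free-riders keep 26 each, adding 156. Group total = 156 + 124.80 = 280.80.

280.80 gold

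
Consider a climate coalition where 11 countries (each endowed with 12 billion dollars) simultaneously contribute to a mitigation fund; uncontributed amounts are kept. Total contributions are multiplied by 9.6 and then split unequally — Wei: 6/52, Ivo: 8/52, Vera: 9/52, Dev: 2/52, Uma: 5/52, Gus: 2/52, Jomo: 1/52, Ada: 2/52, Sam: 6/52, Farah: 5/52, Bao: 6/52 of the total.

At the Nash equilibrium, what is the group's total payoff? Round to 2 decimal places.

648.00 billion dollars

Each unit j contributes comes back to j as 9.6 × (j's share), so j prefers to contribute only if that share exceeds 1/9.6 = 0.1042; otherwise keeping the unit dominates.
The shares above 0.1042 belong to Wei, Ivo, Vera, Sam and Bao, contributing 12 each; the remaining 6 contribute 0. Total contributed: 60.
The mitigation fund pays out 9.6 × 60 = 576.00 in total (split across the unequal shares, but the aggregate is all that matters for the group sum).
The 6 free-riders keep 12 each, adding 72. Group total = 72 + 576.00 = 648.00.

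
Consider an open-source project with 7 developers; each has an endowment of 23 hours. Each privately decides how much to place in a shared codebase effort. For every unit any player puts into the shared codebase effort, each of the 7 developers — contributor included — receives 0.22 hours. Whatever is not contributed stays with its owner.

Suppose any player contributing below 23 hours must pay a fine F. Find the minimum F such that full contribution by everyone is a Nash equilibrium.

Given the others contribute fully, the best deviation is to contribute 0 (any partial contribution still incurs the fine and gives up units whose private return 0.22 is below 1).
Deviating from 23 to 0 saves 23 hours but forfeits the deviator's share of the drop in the shared codebase effort: 0.22 × 23 = 5.06.
So the deviation gain is 23 − 5.06 = 17.94, and the fine must be at least 17.94 hours to wipe it out.

17.94 hours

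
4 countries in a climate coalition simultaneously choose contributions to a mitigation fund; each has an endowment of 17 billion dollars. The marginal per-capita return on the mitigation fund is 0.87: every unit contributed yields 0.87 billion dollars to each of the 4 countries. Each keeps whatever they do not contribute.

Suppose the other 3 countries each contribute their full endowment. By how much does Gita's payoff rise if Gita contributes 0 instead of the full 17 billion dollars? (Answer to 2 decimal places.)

2.21 billion dollars

Switching from a contribution of 17 to 0 lets Gita keep an extra 17 billion dollars, but lowers the mitigation fund by 17, which costs Gita their own share of that drop: 0.87 × 17 = 14.79.
Net gain = 17 − 14.79 = 2.21. The private return per contributed unit (0.87) is below 1, so free-riding is indeed the best response regardless of what the others do.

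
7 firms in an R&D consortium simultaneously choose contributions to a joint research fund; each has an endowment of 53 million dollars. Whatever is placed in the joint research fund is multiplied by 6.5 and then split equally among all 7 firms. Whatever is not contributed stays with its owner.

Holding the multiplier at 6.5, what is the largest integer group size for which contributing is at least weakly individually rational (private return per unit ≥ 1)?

Private return per unit is 6.5/(group size), which is ≥ 1 whenever the group size is ≤ 6.5.
The largest such integer is 6.

6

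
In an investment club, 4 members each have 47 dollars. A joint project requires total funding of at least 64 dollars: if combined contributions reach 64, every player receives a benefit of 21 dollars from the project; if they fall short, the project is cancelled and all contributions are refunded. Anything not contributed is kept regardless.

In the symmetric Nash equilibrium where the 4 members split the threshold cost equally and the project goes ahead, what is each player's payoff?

52 dollars

Equal share of the threshold: 64/4 = 16.
At this profile no one gains by cutting their contribution: any cut drops the total below 64, the project is cancelled, contributions are refunded, and the deviator ends with 47, which is less than 47 − 16 + 21 = 52. Contributing more than 16 just wastes the excess. So contributing exactly 16 is a best response.
Each player's payoff: 47 − 16 + 21 = 52.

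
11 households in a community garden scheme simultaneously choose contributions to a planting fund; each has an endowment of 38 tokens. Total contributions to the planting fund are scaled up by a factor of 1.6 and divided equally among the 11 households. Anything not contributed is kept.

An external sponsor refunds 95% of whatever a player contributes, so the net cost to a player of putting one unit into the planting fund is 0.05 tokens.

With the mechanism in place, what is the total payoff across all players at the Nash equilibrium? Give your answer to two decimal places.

1065.90 tokens

Under the mechanism each unit contributed yields (1.6/11) / 0.05 = 2.9091 back to its contributor per unit of net cost, which exceeds 1, making full contribution the dominant choice for everyone.
At the Nash equilibrium everyone contributes 38. Group total payoff = 11 × (38 × 0.95 + 1.6 × 38) = 1065.90.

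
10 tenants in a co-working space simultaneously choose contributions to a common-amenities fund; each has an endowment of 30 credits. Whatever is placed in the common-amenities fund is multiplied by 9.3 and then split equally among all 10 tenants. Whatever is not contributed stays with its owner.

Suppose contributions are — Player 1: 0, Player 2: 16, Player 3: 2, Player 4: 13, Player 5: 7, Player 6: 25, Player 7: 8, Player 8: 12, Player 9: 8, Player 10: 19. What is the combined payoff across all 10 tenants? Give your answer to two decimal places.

Total contributed: 0 + 16 + 2 + 13 + 7 + 25 + 8 + 12 + 8 + 19 = 110; total kept: 10 × 30 − 110 = 190.
The common-amenities fund pays out 9.3 × 110 = 1023.00 in aggregate.
Group total = 190 + 1023.00 = 1213.00.

1213.00 credits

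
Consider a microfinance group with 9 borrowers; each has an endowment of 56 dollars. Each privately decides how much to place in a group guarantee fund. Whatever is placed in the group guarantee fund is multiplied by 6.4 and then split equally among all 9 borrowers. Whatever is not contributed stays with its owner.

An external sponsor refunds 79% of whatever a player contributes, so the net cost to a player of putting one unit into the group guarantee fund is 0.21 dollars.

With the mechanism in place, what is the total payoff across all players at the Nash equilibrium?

3623.76 dollars

With the mechanism, a contributed unit returns (6.4/9) / 0.21 = 3.3862 per unit of net cost to the contributor — now above 1 — so contributing fully is weakly dominant for every player.
So the Nash equilibrium is full contribution by all 9; the group earns 9 × (56 × 0.79 + 6.4 × 56) = 3623.76.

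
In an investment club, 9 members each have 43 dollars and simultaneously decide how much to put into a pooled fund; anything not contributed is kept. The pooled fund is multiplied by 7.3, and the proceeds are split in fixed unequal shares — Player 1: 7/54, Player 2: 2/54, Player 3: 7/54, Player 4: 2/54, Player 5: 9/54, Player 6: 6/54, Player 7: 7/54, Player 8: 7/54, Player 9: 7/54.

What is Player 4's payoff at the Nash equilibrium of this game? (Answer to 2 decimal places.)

54.63 dollars

A player with share s gets back 7.3·s per unit contributed, so full contribution is dominant for anyone with s > 1/7.3 = 0.1370 and zero contribution is dominant for anyone below.
Only Player 5 (9/54) clears that bar, contributing 43; the remaining 8 contribute 0. Total contributed: 43.
Player 4 keeps 43 and receives 7.3 × 43 × 2/54 = 11.63 from the pooled fund, for a payoff of 54.63.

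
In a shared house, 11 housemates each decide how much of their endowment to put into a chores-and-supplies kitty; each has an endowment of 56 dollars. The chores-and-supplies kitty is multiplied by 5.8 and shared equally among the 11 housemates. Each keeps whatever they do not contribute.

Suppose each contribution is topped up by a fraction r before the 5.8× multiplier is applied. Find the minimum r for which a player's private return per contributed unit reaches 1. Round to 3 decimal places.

With matching at rate r, one contributed unit becomes (1 + r) in the chores-and-supplies kitty and returns 5.8 × (1 + r) / 11 to the contributor.
Setting this equal to 1: 1 + r = 11/5.8 = 1.8966.
So the minimum matching rate is r = 1.8966 − 1 = 0.897.

0.897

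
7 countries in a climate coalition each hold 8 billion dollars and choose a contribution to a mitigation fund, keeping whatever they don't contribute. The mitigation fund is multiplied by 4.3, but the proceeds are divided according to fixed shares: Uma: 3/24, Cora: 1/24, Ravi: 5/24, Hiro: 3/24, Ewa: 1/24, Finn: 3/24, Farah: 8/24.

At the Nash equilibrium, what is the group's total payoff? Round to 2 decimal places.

A player with share s gets back 4.3·s per unit contributed, so full contribution is dominant for anyone with s > 1/4.3 = 0.2326 and zero contribution is dominant for anyone below.
The only share above 0.2326 is Farah's 8/24, contributing 8; the remaining 6 contribute 0. Total contributed: 8.
The mitigation fund pays out 4.3 × 8 = 34.40 in total (split across the unequal shares, but the aggregate is all that matters for the group sum).
The 6 free-riders keep 8 each, adding 48. Group total = 48 + 34.40 = 82.40.

82.40 billion dollars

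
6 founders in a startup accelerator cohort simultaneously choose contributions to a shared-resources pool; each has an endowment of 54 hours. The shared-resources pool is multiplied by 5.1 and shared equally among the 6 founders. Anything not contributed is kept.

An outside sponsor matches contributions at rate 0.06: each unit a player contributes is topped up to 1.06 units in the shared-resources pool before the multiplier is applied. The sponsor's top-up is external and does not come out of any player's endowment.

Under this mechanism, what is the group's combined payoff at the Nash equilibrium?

324.00 hours

With the mechanism, a contributed unit returns 5.1 × 1.06 / 6 = 0.9010 per unit of net cost — still below 1 — so contributing 0 remains dominant for every player.
Everyone keeps their endowment and the group total is 6 × 54 = 324.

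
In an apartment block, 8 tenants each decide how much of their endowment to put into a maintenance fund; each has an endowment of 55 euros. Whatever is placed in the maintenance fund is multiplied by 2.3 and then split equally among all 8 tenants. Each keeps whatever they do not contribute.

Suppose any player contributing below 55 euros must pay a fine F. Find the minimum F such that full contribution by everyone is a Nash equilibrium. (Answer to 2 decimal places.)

Given the others contribute fully, the best deviation is to contribute 0 (any partial contribution still incurs the fine and gives up units whose private return 0.2875 is below 1).
Deviating from 55 to 0 saves 55 euros but forfeits the deviator's share of the drop in the maintenance fund: 2.3/8 × 55 = 15.81.
So the deviation gain is 55 − 15.81 = 39.19, and the fine must be at least 39.19 euros to wipe it out.

39.19 euros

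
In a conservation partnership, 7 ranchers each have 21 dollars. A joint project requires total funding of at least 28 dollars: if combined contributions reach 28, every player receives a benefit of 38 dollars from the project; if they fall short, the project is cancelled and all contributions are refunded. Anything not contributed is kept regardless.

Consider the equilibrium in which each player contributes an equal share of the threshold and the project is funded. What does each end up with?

55 dollars

Equal share of the threshold: 28/7 = 4.
At this profile no one gains by cutting their contribution: any cut drops the total below 28, the project is cancelled, contributions are refunded, and the deviator ends with 21, which is less than 21 − 4 + 38 = 55. Contributing more than 4 just wastes the excess. So contributing exactly 4 is a best response.
Each player's payoff: 21 − 4 + 38 = 55.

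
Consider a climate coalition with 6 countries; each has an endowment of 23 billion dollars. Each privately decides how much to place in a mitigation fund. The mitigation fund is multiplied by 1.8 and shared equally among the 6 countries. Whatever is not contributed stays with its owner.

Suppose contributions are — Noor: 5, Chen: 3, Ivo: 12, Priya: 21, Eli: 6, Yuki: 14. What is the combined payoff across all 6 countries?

186.80 billion dollars

Total contributed: 5 + 3 + 12 + 21 + 6 + 14 = 61; total kept: 6 × 23 − 61 = 77.
The mitigation fund pays out 1.8 × 61 = 109.80 in aggregate.
Group total = 77 + 109.80 = 186.80.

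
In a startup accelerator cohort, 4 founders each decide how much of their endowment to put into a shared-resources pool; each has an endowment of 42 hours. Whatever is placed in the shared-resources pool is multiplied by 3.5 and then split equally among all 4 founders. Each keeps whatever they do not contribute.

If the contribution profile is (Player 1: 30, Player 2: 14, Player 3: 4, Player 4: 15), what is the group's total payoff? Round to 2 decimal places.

Total contributed: 30 + 14 + 4 + 15 = 63; total kept: 4 × 42 − 63 = 105.
The shared-resources pool pays out 3.5 × 63 = 220.50 in aggregate.
Group total = 105 + 220.50 = 325.50.

325.50 hours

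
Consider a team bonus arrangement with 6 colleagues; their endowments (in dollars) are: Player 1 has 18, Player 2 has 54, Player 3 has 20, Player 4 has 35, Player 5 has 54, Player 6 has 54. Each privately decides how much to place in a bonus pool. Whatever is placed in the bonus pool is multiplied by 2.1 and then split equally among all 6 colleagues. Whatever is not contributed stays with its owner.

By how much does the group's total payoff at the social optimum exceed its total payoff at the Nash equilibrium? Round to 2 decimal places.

258.50 dollars

The private return per contributed unit is 2.1/6 = 0.3500 < 1 for every player regardless of endowment, so the Nash equilibrium is zero contribution and the group total is Σ E_j = 18 + 54 + 20 + 35 + 54 + 54 = 235.
Each contributed unit returns 2.100 to the group, so the social optimum is full contribution by everyone: group total = 2.100 × 235 = 493.50.
Efficiency loss = (2.100 − 1) × 235 = 258.50.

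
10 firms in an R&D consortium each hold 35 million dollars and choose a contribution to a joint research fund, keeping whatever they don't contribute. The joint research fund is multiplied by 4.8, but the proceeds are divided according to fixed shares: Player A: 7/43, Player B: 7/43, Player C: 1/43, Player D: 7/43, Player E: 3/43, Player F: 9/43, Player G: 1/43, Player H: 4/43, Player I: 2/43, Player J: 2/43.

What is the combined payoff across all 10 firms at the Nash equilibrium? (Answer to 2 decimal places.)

483.00 million dollars

Player j's private return per contributed unit is 4.8 × (j's share). Contributing is weakly dominant for j when that share is at least 1/4.8 = 0.2083, and contributing 0 is dominant otherwise.
Player F alone (share 9/43) is above the threshold, contributing 35; the remaining 9 contribute 0. Total contributed: 35.
The joint research fund pays out 4.8 × 35 = 168.00 in total (split across the unequal shares, but the aggregate is all that matters for the group sum).
The 9 free-riders keep 35 each, adding 315. Group total = 315 + 168.00 = 483.00.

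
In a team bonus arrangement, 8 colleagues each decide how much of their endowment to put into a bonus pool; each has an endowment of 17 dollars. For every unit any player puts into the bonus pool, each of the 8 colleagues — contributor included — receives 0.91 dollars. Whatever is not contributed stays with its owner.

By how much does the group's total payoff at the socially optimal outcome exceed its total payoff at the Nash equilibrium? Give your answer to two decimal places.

The private return per contributed unit is 0.91 < 1, so contributing 0 is dominant for every player. At the Nash equilibrium everyone keeps their 17, and the group total is 8 × 17 = 136.
Each contributed unit returns 7.280 to the group as a whole (0.91 to each of 8 players), which exceeds 1, so the social optimum is full contribution: group total = 7.280 × 136 = 990.08.
Efficiency loss = 990.08 − 136 = 854.08.

854.08 dollars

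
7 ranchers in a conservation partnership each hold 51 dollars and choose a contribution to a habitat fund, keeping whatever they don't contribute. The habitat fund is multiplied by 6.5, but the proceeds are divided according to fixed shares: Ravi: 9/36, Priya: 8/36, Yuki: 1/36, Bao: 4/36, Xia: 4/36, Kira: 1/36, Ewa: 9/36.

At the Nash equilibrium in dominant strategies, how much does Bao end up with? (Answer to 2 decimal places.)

161.50 dollars

A player with share s gets back 6.5·s per unit contributed, so full contribution is dominant for anyone with s > 1/6.5 = 0.1538 and zero contribution is dominant for anyone below.
Ravi, Priya and Ewa are above the threshold, contributing 51 each; the remaining 4 contribute 0. Total contributed: 153.
Bao keeps 51 and receives 6.5 × 153 × 4/36 = 110.50 from the habitat fund, for a payoff of 161.50.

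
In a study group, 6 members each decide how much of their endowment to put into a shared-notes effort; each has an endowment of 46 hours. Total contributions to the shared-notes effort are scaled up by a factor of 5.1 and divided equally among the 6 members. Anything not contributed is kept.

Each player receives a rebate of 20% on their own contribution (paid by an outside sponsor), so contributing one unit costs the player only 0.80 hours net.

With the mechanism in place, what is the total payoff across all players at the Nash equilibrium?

The effective private return per unit is now (5.1/6) / 0.80 = 1.0625 > 1, so every player's dominant strategy flips to full contribution.
So the Nash equilibrium is full contribution by all 6; the group earns 6 × (46 × 0.20 + 5.1 × 46) = 1462.80.

1462.80 hours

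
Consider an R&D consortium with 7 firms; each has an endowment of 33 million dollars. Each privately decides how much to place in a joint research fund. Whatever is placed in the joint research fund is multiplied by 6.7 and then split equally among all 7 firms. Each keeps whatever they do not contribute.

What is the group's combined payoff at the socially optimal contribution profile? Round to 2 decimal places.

Each contributed unit returns 6.700 to the group as a whole (0.9571 to each of 7 players), which exceeds 1, so the social optimum is full contribution: group total = 6.700 × 231 = 1547.70.

1547.70 million dollars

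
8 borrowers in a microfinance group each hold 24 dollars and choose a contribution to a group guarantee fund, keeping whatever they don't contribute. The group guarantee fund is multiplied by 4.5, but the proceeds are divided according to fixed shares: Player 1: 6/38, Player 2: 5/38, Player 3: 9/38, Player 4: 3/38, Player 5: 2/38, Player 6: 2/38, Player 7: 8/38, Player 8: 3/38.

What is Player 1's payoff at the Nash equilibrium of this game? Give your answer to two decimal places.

Player j's private return per contributed unit is 4.5 × (j's share). Contributing is weakly dominant for j when that share is at least 1/4.5 = 0.2222, and contributing 0 is dominant otherwise.
The only share above 0.2222 is Player 3's 9/38, contributing 24; the remaining 7 contribute 0. Total contributed: 24.
Player 1 keeps 24 and receives 4.5 × 24 × 6/38 = 17.05 from the group guarantee fund, for a payoff of 41.05.

41.05 dollars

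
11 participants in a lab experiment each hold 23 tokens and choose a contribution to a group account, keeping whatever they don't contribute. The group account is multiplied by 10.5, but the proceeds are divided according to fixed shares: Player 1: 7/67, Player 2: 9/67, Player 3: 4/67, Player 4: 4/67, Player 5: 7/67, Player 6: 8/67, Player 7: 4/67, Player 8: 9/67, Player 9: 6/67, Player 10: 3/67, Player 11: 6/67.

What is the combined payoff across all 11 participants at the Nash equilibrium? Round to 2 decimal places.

For player j, contributing a unit is worthwhile iff 10.5 × (j's share) ≥ 1, i.e. iff j's share is at least 0.0952.
Player 1, Player 2, Player 5, Player 6 and Player 8 clear that bar, contributing 23 each; the remaining 6 contribute 0. Total contributed: 115.
The group account pays out 10.5 × 115 = 1207.50 in total (split across the unequal shares, but the aggregate is all that matters for the group sum).
The 6 free-riders keep 23 each, adding 138. Group total = 138 + 1207.50 = 1345.50.

1345.50 tokens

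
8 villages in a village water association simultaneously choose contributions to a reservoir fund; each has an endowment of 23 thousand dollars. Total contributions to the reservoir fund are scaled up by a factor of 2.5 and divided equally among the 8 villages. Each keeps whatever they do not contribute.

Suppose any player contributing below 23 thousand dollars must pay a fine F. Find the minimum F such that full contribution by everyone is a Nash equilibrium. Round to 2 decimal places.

15.81 thousand dollars

Given the others contribute fully, the best deviation is to contribute 0 (any partial contribution still incurs the fine and gives up units whose private return 0.3125 is below 1).
Deviating from 23 to 0 saves 23 thousand dollars but forfeits the deviator's share of the drop in the reservoir fund: 2.5/8 × 23 = 7.19.
So the deviation gain is 23 − 7.19 = 15.81, and the fine must be at least 15.81 thousand dollars to wipe it out.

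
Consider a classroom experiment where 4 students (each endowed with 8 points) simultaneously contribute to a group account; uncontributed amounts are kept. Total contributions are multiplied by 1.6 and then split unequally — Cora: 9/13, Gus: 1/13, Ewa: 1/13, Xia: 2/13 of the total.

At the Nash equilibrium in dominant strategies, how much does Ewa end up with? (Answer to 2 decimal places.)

Each unit j contributes comes back to j as 1.6 × (j's share), so j prefers to contribute only if that share exceeds 1/1.6 = 0.6250; otherwise keeping the unit dominates.
The only share above 0.6250 is Cora's 9/13, contributing 8; the remaining 3 contribute 0. Total contributed: 8.
Ewa keeps 8 and receives 1.6 × 8 × 1/13 = 0.98 from the group account, for a payoff of 8.98.

8.98 points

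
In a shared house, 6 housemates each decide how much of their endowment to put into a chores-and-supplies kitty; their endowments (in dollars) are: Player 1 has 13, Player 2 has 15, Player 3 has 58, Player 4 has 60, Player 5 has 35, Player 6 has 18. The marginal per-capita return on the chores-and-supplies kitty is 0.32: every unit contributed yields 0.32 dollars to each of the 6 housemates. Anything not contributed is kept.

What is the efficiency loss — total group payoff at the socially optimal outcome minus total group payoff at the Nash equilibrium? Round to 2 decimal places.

The private return per contributed unit is 0.32 < 1 for everyone, so the Nash equilibrium is zero contribution and the group total is Σ E_j = 13 + 15 + 58 + 60 + 35 + 18 = 199.
Each contributed unit returns 1.920 to the group, so the social optimum is full contribution by everyone: group total = 1.920 × 199 = 382.08.
Efficiency loss = (1.920 − 1) × 199 = 183.08.

183.08 dollars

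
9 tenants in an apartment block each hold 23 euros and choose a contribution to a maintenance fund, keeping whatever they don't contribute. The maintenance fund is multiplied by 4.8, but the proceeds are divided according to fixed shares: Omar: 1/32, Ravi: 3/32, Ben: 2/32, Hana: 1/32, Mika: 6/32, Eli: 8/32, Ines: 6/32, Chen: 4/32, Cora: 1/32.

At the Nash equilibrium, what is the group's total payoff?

Player j's private return per contributed unit is 4.8 × (j's share). Contributing is weakly dominant for j when that share is at least 1/4.8 = 0.2083, and contributing 0 is dominant otherwise.
Only Eli (8/32) clears that bar, contributing 23; the remaining 8 contribute 0. Total contributed: 23.
The maintenance fund pays out 4.8 × 23 = 110.40 in total (split across the unequal shares, but the aggregate is all that matters for the group sum).
The 8 free-riders keep 23 each, adding 184. Group total = 184 + 110.40 = 294.40.

294.40 euros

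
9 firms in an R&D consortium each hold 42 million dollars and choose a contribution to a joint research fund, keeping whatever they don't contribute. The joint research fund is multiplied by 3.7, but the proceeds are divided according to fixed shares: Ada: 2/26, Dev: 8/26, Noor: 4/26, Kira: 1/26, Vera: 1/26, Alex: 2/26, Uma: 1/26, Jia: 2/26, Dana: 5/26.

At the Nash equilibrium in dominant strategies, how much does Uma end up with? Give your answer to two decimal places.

Player j's private return per contributed unit is 3.7 × (j's share). Contributing is weakly dominant for j when that share is at least 1/3.7 = 0.2703, and contributing 0 is dominant otherwise.
The only share above 0.2703 is Dev's 8/26, contributing 42; the remaining 8 contribute 0. Total contributed: 42.
Uma keeps 42 and receives 3.7 × 42 × 1/26 = 5.98 from the joint research fund, for a payoff of 47.98.

47.98 million dollars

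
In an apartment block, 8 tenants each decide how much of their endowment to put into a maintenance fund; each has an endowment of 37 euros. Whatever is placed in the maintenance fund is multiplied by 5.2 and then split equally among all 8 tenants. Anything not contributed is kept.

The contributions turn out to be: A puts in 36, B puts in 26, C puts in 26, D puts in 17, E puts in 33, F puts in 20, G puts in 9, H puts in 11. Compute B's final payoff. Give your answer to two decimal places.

126.70 euros

Total contributed: 36 + 26 + 26 + 17 + 33 + 20 + 9 + 11 = 178.
Each receives 5.2 × 178 / 8 = 115.70 from the maintenance fund.
B keeps 37 − 26 = 11, so B's payoff is 11 + 115.70 = 126.70.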